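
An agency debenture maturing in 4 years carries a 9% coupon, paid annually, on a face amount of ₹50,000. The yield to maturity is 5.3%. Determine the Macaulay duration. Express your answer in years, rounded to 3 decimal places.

Periodic yield y = 0.053. Discount each cash flow and weight by its year:
  t   CF        PV=CF/(1+0.053)^t    t·PV
  1     4,500.00     4,273.5043     4,273.5043
  2     4,500.00     4,058.4086     8,116.8172
  3     4,500.00     3,854.1392    11,562.4177
  4    54,500.00    44,328.4981   177,313.9926
  Σ                 56,514.5503   201,266.7318
Price P = Σ PV = 56,514.5503.
Macaulay duration = Σ(t·PV) / P = 201,266.7318 / 56,514.5503 = 3.56133 years.

3.561 years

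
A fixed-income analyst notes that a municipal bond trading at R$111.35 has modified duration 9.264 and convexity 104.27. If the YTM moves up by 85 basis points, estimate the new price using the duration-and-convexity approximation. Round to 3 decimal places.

R$103.001

Duration effect: -D_mod·Δy = -9.264 × (+0.0085) = -0.078744
Convexity effect: ½·C·(Δy)² = 0.5 × 104.27 × (0.0085)² = +0.00376675375
ΔP/P ≈ -0.078744 + 0.00376675375 = -0.07497724625
New price ≈ 111.35 × (1 - 0.07497724625) = 103.0012836300625.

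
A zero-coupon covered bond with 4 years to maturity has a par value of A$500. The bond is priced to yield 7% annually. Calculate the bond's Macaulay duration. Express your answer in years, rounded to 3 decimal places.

4.000 years

A zero-coupon bond has a single cash flow at maturity, so its Macaulay duration equals its maturity: 4 years.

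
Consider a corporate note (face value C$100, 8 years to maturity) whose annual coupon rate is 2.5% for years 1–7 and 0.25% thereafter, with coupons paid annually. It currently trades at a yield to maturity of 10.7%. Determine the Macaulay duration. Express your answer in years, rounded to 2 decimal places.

Periodic yield y = 0.107. Discount each cash flow and weight by its year:
  t   CF        PV=CF/(1+0.107)^t    t·PV
  1         2.50         2.2584         2.2584
  2         2.50         2.0401         4.0801
  3         2.50         1.8429         5.5286
  4         2.50         1.6648         6.6590
  5         2.50         1.5038         7.5192
  6         2.50         1.3585         8.1509
  7         2.50         1.2272         8.5902
  8       100.25        44.4532       355.6259
  Σ                     56.3488       398.4124
Price P = Σ PV = 56.3488.
Macaulay duration = Σ(t·PV) / P = 398.4124 / 56.3488 = 7.07047 years.

7.07 years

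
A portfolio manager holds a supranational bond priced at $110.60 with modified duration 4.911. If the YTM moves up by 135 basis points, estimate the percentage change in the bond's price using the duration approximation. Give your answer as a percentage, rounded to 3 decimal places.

-6.630%

Duration approximation: ΔP/P ≈ -D_mod · Δy = -4.911 × (+0.0135) = -0.0662985.
As a percentage: -6.62985%.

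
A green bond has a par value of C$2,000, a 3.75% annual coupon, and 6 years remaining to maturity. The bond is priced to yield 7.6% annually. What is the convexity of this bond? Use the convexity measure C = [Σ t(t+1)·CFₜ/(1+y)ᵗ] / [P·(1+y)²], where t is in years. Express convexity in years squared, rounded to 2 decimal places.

With y = 0.076:
  t   CF        PV=CF/(1+0.076)^t    t·PV        t(t+1)·PV
  1        75.00        69.7026        69.7026         139.4052
  2        75.00        64.7794       129.5587         388.6762
  3        75.00        60.2039       180.6116         722.4465
  4        75.00        55.9516       223.8062       1,119.0311
  5        75.00        51.9996       259.9979       1,559.9877
  6     2,075.00     1,337.0402     8,022.2413      56,155.6894
  Σ                  1,639.6772     8,885.9185      60,085.2362
P = 1,639.6772.
Convexity = Σ t(t+1)·PV / [P·(1+y)²] = 60,085.2362 / (1,639.6772 × 1.157776) = 31.65081.

31.65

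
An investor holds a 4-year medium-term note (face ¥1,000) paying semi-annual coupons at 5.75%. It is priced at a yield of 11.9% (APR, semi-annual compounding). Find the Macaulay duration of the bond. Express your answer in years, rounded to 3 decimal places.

3.579 years

Periodic yield y = 0.0595. Discount each cash flow and weight by its period:
  t   CF        PV=CF/(1+0.0595)^t    t·PV
  1        28.75        27.1354        27.1354
  2        28.75        25.6116        51.2231
  3        28.75        24.1732        72.5197
  4        28.75        22.8157        91.2628
  5        28.75        21.5344       107.6721
  6        28.75        20.3251       121.9504
  7        28.75        19.1836       134.2855
  8     1,028.75       647.8913     5,183.1305
  Σ                    808.6704     5,789.1797
Price P = Σ PV = 808.6704.
Macaulay duration = Σ(t·PV) / P = 5,789.1797 / 808.6704 = 7.15889 half-year periods.
In years: 7.15889 / 2 = 3.57944 years.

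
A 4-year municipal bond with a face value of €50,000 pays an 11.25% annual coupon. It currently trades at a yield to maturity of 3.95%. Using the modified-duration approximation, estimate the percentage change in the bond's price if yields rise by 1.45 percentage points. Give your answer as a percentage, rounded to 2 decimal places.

Periodic yield y = 0.0395. Modified duration first:
  t   CF        PV=CF/(1+0.0395)^t    t·PV
  1     5,625.00     5,411.2554     5,411.2554
  2     5,625.00     5,205.6329    10,411.2658
  3     5,625.00     5,007.8239    15,023.4716
  4    55,625.00    47,640.0325   190,560.1301
  Σ                 63,264.7447   221,406.1229
P = 63,264.7447; D_Mac = 3.49968 yrs; D_mod = 3.49968/(1+0.0395) = 3.36669 yrs.
ΔP/P ≈ -D_mod · Δy = -3.36669 × (+0.0145) = -0.048817 = -4.8817%.

-4.88%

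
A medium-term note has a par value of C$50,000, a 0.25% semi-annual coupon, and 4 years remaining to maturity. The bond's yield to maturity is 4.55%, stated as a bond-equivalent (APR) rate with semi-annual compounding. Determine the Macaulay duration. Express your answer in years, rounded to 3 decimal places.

Periodic yield y = 0.02275. Discount each cash flow and weight by its period:
  t   CF        PV=CF/(1+0.02275)^t    t·PV
  1        62.50        61.1098        61.1098
  2        62.50        59.7504       119.5009
  3        62.50        58.4213       175.2640
  4        62.50        57.1218       228.4873
  5        62.50        55.8512       279.2560
  6        62.50        54.6089       327.6531
  7        62.50        53.3941       373.7590
  8    50,062.50    41,817.3616   334,538.8927
  Σ                 42,217.6191   336,103.9228
Price P = Σ PV = 42,217.6191.
Macaulay duration = Σ(t·PV) / P = 336,103.9228 / 42,217.6191 = 7.96122 half-year periods.
In years: 7.96122 / 2 = 3.98061 years.

3.981 years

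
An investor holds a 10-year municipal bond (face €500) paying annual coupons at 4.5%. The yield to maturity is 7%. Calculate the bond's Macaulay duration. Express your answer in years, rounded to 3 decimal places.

8.062 years

Periodic yield y = 0.07. Discount each cash flow and weight by its year:
  t   CF        PV=CF/(1+0.07)^t    t·PV
  1        22.50        21.0280        21.0280
  2        22.50        19.6524        39.3047
  3        22.50        18.3667        55.1001
  4        22.50        17.1651        68.6606
  5        22.50        16.0422        80.2109
  6        22.50        14.9927        89.9562
  7        22.50        14.0119        98.0831
  8        22.50        13.0952       104.7616
  9        22.50        12.2385       110.1466
  10      522.50       265.6125     2,656.1251
  Σ                    412.2052     3,323.3770
Price P = Σ PV = 412.2052.
Macaulay duration = Σ(t·PV) / P = 3,323.3770 / 412.2052 = 8.06243 years.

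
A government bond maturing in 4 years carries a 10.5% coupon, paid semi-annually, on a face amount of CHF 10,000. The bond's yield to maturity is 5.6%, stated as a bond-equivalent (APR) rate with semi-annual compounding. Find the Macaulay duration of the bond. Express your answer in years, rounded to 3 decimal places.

3.423 years

Periodic yield y = 0.028. Discount each cash flow and weight by its period:
  t   CF        PV=CF/(1+0.028)^t    t·PV
  1       525.00       510.7004       510.7004
  2       525.00       496.7903       993.5805
  3       525.00       483.2590     1,449.7770
  4       525.00       470.0963     1,880.3853
  5       525.00       457.2921     2,286.4607
  6       525.00       444.8367     2,669.0202
  7       525.00       432.7205     3,029.0437
  8    10,525.00     8,438.7319    67,509.8548
  Σ                 11,734.4272    80,328.8227
Price P = Σ PV = 11,734.4272.
Macaulay duration = Σ(t·PV) / P = 80,328.8227 / 11,734.4272 = 6.84557 half-year periods.
In years: 6.84557 / 2 = 3.42278 years.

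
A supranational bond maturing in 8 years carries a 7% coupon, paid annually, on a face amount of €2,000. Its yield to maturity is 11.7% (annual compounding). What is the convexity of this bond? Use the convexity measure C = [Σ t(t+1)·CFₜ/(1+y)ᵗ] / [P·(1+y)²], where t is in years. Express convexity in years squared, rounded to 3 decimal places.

With y = 0.117:
  t   CF        PV=CF/(1+0.117)^t    t·PV        t(t+1)·PV
  1       140.00       125.3357       125.3357         250.6714
  2       140.00       112.2074       224.4149         673.2447
  3       140.00       100.4543       301.3629       1,205.4516
  4       140.00        89.9322       359.7289       1,798.6445
  5       140.00        80.5123       402.5614       2,415.3686
  6       140.00        72.0790       432.4742       3,027.3197
  7       140.00        64.5291       451.7039       3,613.6314
  8     2,140.00       883.0563     7,064.4503      63,580.0529
  Σ                  1,528.1064     9,362.0323      76,564.3849
P = 1,528.1064.
Convexity = Σ t(t+1)·PV / [P·(1+y)²] = 76,564.3849 / (1,528.1064 × 1.247689) = 40.15752.

40.158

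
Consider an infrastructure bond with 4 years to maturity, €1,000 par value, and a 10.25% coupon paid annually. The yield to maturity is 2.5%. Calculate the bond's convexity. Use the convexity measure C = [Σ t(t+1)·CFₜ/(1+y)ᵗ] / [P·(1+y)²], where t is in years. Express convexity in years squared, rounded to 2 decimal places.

16.14

With y = 0.025:
  t   CF        PV=CF/(1+0.025)^t    t·PV        t(t+1)·PV
  1       102.50       100.0000       100.0000         200.0000
  2       102.50        97.5610       195.1220         585.3659
  3       102.50        95.1814       285.5443       1,142.1773
  4     1,102.50       998.8106     3,995.2423      19,976.2117
  Σ                  1,291.5530     4,575.9086      21,903.7548
P = 1,291.5530.
Convexity = Σ t(t+1)·PV / [P·(1+y)²] = 21,903.7548 / (1,291.5530 × 1.050625) = 16.14205.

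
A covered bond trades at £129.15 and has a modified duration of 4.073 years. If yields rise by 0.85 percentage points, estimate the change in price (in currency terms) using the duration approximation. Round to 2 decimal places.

Duration approximation: ΔP/P ≈ -D_mod · Δy = -4.073 × (+0.0085) = -0.0346205.
ΔP ≈ 129.15 × (-0.0346205) = -4.471237575.

-£4.47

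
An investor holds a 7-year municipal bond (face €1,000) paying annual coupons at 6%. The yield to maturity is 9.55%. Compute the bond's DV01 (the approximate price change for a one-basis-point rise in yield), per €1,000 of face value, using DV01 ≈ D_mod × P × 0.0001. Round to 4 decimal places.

€0.4359

Periodic yield y = 0.0955.
  t   CF        PV=CF/(1+0.0955)^t    t·PV
  1        60.00        54.7695        54.7695
  2        60.00        49.9950        99.9900
  3        60.00        45.6367       136.9101
  4        60.00        41.6583       166.6333
  5        60.00        38.0268       190.1338
  6        60.00        34.7118       208.2707
  7     1,060.00       559.7823     3,918.4764
  Σ                    824.5804     4,775.1837
P = 824.5804; D_Mac = 5.79105 yrs; D_mod = 5.28621 yrs.
DV01 ≈ 5.28621 × 824.5804 × 0.0001 = 0.435891.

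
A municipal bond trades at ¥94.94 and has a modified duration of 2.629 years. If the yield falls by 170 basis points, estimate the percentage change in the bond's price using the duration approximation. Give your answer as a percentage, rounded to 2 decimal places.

Duration approximation: ΔP/P ≈ -D_mod · Δy = -2.629 × (-0.017) = +0.044693.
As a percentage: +4.4693%.

+4.47%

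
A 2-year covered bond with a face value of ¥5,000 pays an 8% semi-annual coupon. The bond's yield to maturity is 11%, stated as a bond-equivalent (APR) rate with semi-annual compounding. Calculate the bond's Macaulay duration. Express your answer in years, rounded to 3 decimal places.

1.884 years

Periodic yield y = 0.055. Discount each cash flow and weight by its period:
  t   CF        PV=CF/(1+0.055)^t    t·PV
  1       200.00       189.5735       189.5735
  2       200.00       179.6905       359.3810
  3       200.00       170.3227       510.9682
  4     5,200.00     4,197.5271    16,790.1083
  Σ                  4,737.1137    17,850.0309
Price P = Σ PV = 4,737.1137.
Macaulay duration = Σ(t·PV) / P = 17,850.0309 / 4,737.1137 = 3.76812 half-year periods.
In years: 3.76812 / 2 = 1.88406 years.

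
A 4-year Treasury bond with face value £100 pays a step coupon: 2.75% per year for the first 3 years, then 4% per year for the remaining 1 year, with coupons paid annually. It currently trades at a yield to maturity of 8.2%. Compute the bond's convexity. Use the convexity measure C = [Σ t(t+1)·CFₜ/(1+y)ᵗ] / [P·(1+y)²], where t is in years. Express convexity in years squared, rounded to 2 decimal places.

With y = 0.082:
  t   CF        PV=CF/(1+0.082)^t    t·PV        t(t+1)·PV
  1         2.75         2.5416         2.5416           5.0832
  2         2.75         2.3490         4.6979          14.0938
  3         2.75         2.1710         6.5129          26.0515
  4       104.00        75.8795       303.5179       1,517.5894
  Σ                     82.9410       317.2703       1,562.8179
P = 82.9410.
Convexity = Σ t(t+1)·PV / [P·(1+y)²] = 1,562.8179 / (82.9410 × 1.170724) = 16.09477.

16.09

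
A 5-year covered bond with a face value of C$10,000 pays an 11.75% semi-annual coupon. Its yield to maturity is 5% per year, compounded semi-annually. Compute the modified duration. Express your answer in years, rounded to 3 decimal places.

Periodic yield y = 0.025. First find Macaulay duration:
  t   CF        PV=CF/(1+0.025)^t    t·PV
  1       587.50       573.1707       573.1707
  2       587.50       559.1910     1,118.3819
  3       587.50       545.5522     1,636.6565
  4       587.50       532.2460     2,128.9840
  5       587.50       519.2644     2,596.3220
  6       587.50       506.5994     3,039.5965
  7       587.50       494.2433     3,459.7033
  8       587.50       482.1886     3,857.5089
  9       587.50       470.4279     4,233.8512
  10   10,587.50     8,270.9381    82,709.3808
  Σ                 12,953.8216   105,353.5557
P = 12,953.8216; Macaulay duration = 105,353.5557 / 12,953.8216 = 8.13301 half-year periods = 4.06650 years.
Modified duration = D_Mac / (1 + y) = 4.06650 / 1.025 = 3.96732 years.

3.967 years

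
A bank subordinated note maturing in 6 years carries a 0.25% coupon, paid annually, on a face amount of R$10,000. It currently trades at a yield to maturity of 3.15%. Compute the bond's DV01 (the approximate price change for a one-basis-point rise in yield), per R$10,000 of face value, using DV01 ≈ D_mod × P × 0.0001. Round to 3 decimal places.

Periodic yield y = 0.0315.
  t   CF        PV=CF/(1+0.0315)^t    t·PV
  1        25.00        24.2365        24.2365
  2        25.00        23.4964        46.9928
  3        25.00        22.7789        68.3366
  4        25.00        22.0833        88.3330
  5        25.00        21.4089       107.0444
  6    10,025.00     8,322.7910    49,936.7458
  Σ                  8,436.7949    50,271.6892
P = 8,436.7949; D_Mac = 5.95862 yrs; D_mod = 5.77666 yrs.
DV01 ≈ 5.77666 × 8,436.7949 × 0.0001 = 4.873649.

R$4.874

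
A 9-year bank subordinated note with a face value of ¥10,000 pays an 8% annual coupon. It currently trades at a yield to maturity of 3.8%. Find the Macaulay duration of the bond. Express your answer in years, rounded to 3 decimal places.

7.061 years

Periodic yield y = 0.038. Discount each cash flow and weight by its year:
  t   CF        PV=CF/(1+0.038)^t    t·PV
  1       800.00       770.7129       770.7129
  2       800.00       742.4980     1,484.9960
  3       800.00       715.3160     2,145.9479
  4       800.00       689.1291     2,756.5163
  5       800.00       663.9008     3,319.5042
  6       800.00       639.5962     3,837.5771
  7       800.00       616.1813     4,313.2691
  8       800.00       593.6236     4,748.9888
  9    10,800.00     7,720.5382    69,484.8434
  Σ                 13,151.4960    92,862.3558
Price P = Σ PV = 13,151.4960.
Macaulay duration = Σ(t·PV) / P = 92,862.3558 / 13,151.4960 = 7.06097 years.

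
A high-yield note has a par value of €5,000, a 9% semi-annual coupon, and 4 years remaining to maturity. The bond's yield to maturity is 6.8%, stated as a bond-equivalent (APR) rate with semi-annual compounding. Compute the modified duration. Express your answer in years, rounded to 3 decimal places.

3.355 years

Periodic yield y = 0.034. First find Macaulay duration:
  t   CF        PV=CF/(1+0.034)^t    t·PV
  1       225.00       217.6015       217.6015
  2       225.00       210.4464       420.8927
  3       225.00       203.5265       610.5794
  4       225.00       196.8341       787.3364
  5       225.00       190.3618       951.8090
  6       225.00       184.1023     1,104.6140
  7       225.00       178.0487     1,246.3407
  8     5,225.00     3,998.7291    31,989.8329
  Σ                  5,379.6504    37,329.0068
P = 5,379.6504; Macaulay duration = 37,329.0068 / 5,379.6504 = 6.93893 half-year periods = 3.46946 years.
Modified duration = D_Mac / (1 + y) = 3.46946 / 1.034 = 3.35538 years.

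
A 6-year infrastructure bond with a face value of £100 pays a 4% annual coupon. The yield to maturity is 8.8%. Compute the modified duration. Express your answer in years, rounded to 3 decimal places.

4.933 years

Periodic yield y = 0.088. First find Macaulay duration:
  t   CF        PV=CF/(1+0.088)^t    t·PV
  1         4.00         3.6765         3.6765
  2         4.00         3.3791         6.7582
  3         4.00         3.1058         9.3174
  4         4.00         2.8546        11.4184
  5         4.00         2.6237        13.1185
  6       104.00        62.6989       376.1934
  Σ                     78.3386       420.4824
P = 78.3386; Macaulay duration = 420.4824 / 78.3386 = 5.36750 years.
Modified duration = D_Mac / (1 + y) = 5.36750 / 1.088 = 4.93336 years.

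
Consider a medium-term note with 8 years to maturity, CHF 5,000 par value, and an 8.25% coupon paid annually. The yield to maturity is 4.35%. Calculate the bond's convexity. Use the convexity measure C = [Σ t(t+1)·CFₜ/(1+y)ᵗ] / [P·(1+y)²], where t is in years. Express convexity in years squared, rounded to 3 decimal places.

48.463

With y = 0.0435:
  t   CF        PV=CF/(1+0.0435)^t    t·PV        t(t+1)·PV
  1       412.50       395.3043       395.3043         790.6085
  2       412.50       378.8254       757.6507       2,272.9522
  3       412.50       363.0334     1,089.1002       4,356.4009
  4       412.50       347.8998     1,391.5991       6,957.9954
  5       412.50       333.3970     1,666.9850      10,001.9100
  6       412.50       319.4988     1,916.9928      13,418.9496
  7       412.50       306.1800     2,143.2598      17,146.0784
  8     5,412.50     3,849.9783    30,799.8264     277,198.4379
  Σ                  6,294.1169    40,160.7183     332,143.3329
P = 6,294.1169.
Convexity = Σ t(t+1)·PV / [P·(1+y)²] = 332,143.3329 / (6,294.1169 × 1.088892) = 48.46250.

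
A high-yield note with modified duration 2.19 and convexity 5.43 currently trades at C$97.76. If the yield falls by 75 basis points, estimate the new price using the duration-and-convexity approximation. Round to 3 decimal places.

C$99.381

Duration effect: -D_mod·Δy = -2.19 × (-0.0075) = +0.016425
Convexity effect: ½·C·(Δy)² = 0.5 × 5.43 × (-0.0075)² = +0.00015271875
ΔP/P ≈ +0.016425 + 0.00015271875 = +0.01657771875
New price ≈ 97.76 × (1 + 0.01657771875) = 99.380637785.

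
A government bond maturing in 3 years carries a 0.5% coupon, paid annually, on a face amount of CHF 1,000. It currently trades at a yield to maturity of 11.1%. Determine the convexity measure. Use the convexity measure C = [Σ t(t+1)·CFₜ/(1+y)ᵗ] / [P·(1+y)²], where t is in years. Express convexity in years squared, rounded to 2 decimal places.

With y = 0.111:
  t   CF        PV=CF/(1+0.111)^t    t·PV        t(t+1)·PV
  1         5.00         4.5005         4.5005           9.0009
  2         5.00         4.0508         8.1016          24.3049
  3     1,005.00       732.8648     2,198.5945       8,794.3780
  Σ                    741.4161     2,211.1966       8,827.6838
P = 741.4161.
Convexity = Σ t(t+1)·PV / [P·(1+y)²] = 8,827.6838 / (741.4161 × 1.234321) = 9.64621.

9.65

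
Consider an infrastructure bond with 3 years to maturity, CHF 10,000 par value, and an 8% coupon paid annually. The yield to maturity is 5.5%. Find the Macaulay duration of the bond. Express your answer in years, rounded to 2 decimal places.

Periodic yield y = 0.055. Discount each cash flow and weight by its year:
  t   CF        PV=CF/(1+0.055)^t    t·PV
  1       800.00       758.2938       758.2938
  2       800.00       718.7619     1,437.5239
  3    10,800.00     9,197.4276    27,592.2827
  Σ                 10,674.4833    29,788.1004
Price P = Σ PV = 10,674.4833.
Macaulay duration = Σ(t·PV) / P = 29,788.1004 / 10,674.4833 = 2.79059 years.

2.79 years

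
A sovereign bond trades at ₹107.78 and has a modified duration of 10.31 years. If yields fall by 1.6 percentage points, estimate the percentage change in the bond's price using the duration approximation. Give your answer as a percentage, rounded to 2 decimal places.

Duration approximation: ΔP/P ≈ -D_mod · Δy = -10.31 × (-0.016) = +0.164960.
As a percentage: +16.4960%.

+16.50%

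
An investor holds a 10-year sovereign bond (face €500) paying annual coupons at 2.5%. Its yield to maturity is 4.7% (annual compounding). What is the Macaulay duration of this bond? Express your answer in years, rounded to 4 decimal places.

8.8455 years

Periodic yield y = 0.047. Discount each cash flow and weight by its year:
  t   CF        PV=CF/(1+0.047)^t    t·PV
  1        12.50        11.9389        11.9389
  2        12.50        11.4029        22.8059
  3        12.50        10.8911        32.6732
  4        12.50        10.4022        41.6086
  5        12.50         9.9352        49.6760
  6        12.50         9.4892        56.9352
  7        12.50         9.0632        63.4426
  8        12.50         8.6564        69.2511
  9        12.50         8.2678        74.4102
  10      512.50       323.7629     3,237.6288
  Σ                    413.8097     3,660.3705
Price P = Σ PV = 413.8097.
Macaulay duration = Σ(t·PV) / P = 3,660.3705 / 413.8097 = 8.84554 years.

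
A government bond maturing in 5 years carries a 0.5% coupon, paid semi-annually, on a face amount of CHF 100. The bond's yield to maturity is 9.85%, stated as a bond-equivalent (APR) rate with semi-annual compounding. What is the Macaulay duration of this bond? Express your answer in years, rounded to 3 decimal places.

Periodic yield y = 0.04925. Discount each cash flow and weight by its period:
  t   CF        PV=CF/(1+0.04925)^t    t·PV
  1         0.25         0.2383         0.2383
  2         0.25         0.2271         0.4542
  3         0.25         0.2164         0.6493
  4         0.25         0.2063         0.8251
  5         0.25         0.1966         0.9829
  6         0.25         0.1874         1.1241
  7         0.25         0.1786         1.2499
  8         0.25         0.1702         1.3614
  9         0.25         0.1622         1.4597
  10      100.25        61.9861       619.8614
  Σ                     63.7690       628.2063
Price P = Σ PV = 63.7690.
Macaulay duration = Σ(t·PV) / P = 628.2063 / 63.7690 = 9.85127 half-year periods.
In years: 9.85127 / 2 = 4.92564 years.

4.926 years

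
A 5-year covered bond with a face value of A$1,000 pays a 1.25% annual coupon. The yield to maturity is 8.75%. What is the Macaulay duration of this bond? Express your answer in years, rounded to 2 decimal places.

Periodic yield y = 0.0875. Discount each cash flow and weight by its year:
  t   CF        PV=CF/(1+0.0875)^t    t·PV
  1        12.50        11.4943        11.4943
  2        12.50        10.5694        21.1389
  3        12.50         9.7190        29.1570
  4        12.50         8.9370        35.7481
  5     1,012.50       665.6542     3,328.2712
  Σ                    706.3740     3,425.8095
Price P = Σ PV = 706.3740.
Macaulay duration = Σ(t·PV) / P = 3,425.8095 / 706.3740 = 4.84985 years.

4.85 years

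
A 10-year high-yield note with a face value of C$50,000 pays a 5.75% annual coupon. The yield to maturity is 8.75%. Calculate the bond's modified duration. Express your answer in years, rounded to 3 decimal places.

Periodic yield y = 0.0875. First find Macaulay duration:
  t   CF        PV=CF/(1+0.0875)^t    t·PV
  1     2,875.00     2,643.6782     2,643.6782
  2     2,875.00     2,430.9684     4,861.9368
  3     2,875.00     2,235.3733     6,706.1198
  4     2,875.00     2,055.5156     8,222.0626
  5     2,875.00     1,890.1293     9,450.6466
  6     2,875.00     1,738.0500    10,428.2997
  7     2,875.00     1,598.2069    11,187.4480
  8     2,875.00     1,469.6155    11,756.9240
  9     2,875.00     1,351.3706    12,162.3352
  10   52,875.00    22,853.7633   228,537.6325
  Σ                 40,266.6710   305,957.0835
P = 40,266.6710; Macaulay duration = 305,957.0835 / 40,266.6710 = 7.59827 years.
Modified duration = D_Mac / (1 + y) = 7.59827 / 1.0875 = 6.98692 years.

6.987 years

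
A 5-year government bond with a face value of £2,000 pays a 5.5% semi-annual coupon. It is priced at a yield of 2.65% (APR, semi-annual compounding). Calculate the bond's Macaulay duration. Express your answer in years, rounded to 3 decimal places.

Periodic yield y = 0.01325. Discount each cash flow and weight by its period:
  t   CF        PV=CF/(1+0.01325)^t    t·PV
  1        55.00        54.2808        54.2808
  2        55.00        53.5710       107.1419
  3        55.00        52.8704       158.6113
  4        55.00        52.1791       208.7162
  5        55.00        51.4967       257.4836
  6        55.00        50.8233       304.9399
  7        55.00        50.1587       351.1110
  8        55.00        49.5028       396.0224
  9        55.00        48.8555       439.6992
  10    2,055.00     1,801.5474    18,015.4744
  Σ                  2,265.2857    20,293.4808
Price P = Σ PV = 2,265.2857.
Macaulay duration = Σ(t·PV) / P = 20,293.4808 / 2,265.2857 = 8.95846 half-year periods.
In years: 8.95846 / 2 = 4.47923 years.

4.479 years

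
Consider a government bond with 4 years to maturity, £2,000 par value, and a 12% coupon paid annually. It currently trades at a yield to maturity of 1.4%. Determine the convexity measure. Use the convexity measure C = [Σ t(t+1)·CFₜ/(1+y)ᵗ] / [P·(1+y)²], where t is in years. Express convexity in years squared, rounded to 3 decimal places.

16.219

With y = 0.014:
  t   CF        PV=CF/(1+0.014)^t    t·PV        t(t+1)·PV
  1       240.00       236.6864       236.6864         473.3728
  2       240.00       233.4185       466.8371       1,400.5112
  3       240.00       230.1958       690.5874       2,762.3495
  4     2,240.00     2,118.8304     8,475.3217      42,376.6083
  Σ                  2,819.1311     9,869.4325      47,012.8417
P = 2,819.1311.
Convexity = Σ t(t+1)·PV / [P·(1+y)²] = 47,012.8417 / (2,819.1311 × 1.028196) = 16.21905.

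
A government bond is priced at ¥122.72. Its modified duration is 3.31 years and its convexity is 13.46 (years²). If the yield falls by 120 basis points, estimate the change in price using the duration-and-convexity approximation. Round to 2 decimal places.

Duration effect: -D_mod·Δy = -3.31 × (-0.012) = +0.039720
Convexity effect: ½·C·(Δy)² = 0.5 × 13.46 × (-0.012)² = +0.00096912
ΔP/P ≈ +0.039720 + 0.00096912 = +0.04068912
ΔP ≈ 122.72 × (+0.04068912) = +4.9933688064.

+¥4.99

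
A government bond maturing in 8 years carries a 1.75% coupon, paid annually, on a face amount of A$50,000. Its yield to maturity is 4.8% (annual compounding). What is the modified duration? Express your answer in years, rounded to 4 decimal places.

Periodic yield y = 0.048. First find Macaulay duration:
  t   CF        PV=CF/(1+0.048)^t    t·PV
  1       875.00       834.9237       834.9237
  2       875.00       796.6829     1,593.3658
  3       875.00       760.1936     2,280.5808
  4       875.00       725.3756     2,901.5023
  5       875.00       692.1523     3,460.7613
  6       875.00       660.4506     3,962.7038
  7       875.00       630.2010     4,411.4069
  8    50,875.00    34,963.4404   279,707.5235
  Σ                 40,063.4200   299,152.7679
P = 40,063.4200; Macaulay duration = 299,152.7679 / 40,063.4200 = 7.46698 years.
Modified duration = D_Mac / (1 + y) = 7.46698 / 1.048 = 7.12498 years.

7.1250 years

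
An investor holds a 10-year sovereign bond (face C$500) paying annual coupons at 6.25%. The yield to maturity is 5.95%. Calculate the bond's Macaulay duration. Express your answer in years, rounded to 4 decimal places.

Periodic yield y = 0.0595. Discount each cash flow and weight by its year:
  t   CF        PV=CF/(1+0.0595)^t    t·PV
  1        31.25        29.4950        29.4950
  2        31.25        27.8386        55.6773
  3        31.25        26.2753        78.8258
  4        31.25        24.7997        99.1987
  5        31.25        23.4070       117.0349
  6        31.25        22.0925       132.5548
  7        31.25        20.8518       145.9625
  8        31.25        19.6808       157.4462
  9        31.25        18.5755       167.1798
  10      531.25       298.0501     2,980.5014
  Σ                    511.0663     3,963.8766
Price P = Σ PV = 511.0663.
Macaulay duration = Σ(t·PV) / P = 3,963.8766 / 511.0663 = 7.75609 years.

7.7561 years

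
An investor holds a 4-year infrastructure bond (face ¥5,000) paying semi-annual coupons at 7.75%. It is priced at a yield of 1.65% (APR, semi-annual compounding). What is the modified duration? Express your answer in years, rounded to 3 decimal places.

3.542 years

Periodic yield y = 0.00825. First find Macaulay duration:
  t   CF        PV=CF/(1+0.00825)^t    t·PV
  1       193.75       192.1646       192.1646
  2       193.75       190.5923       381.1845
  3       193.75       189.0327       567.0982
  4       193.75       187.4860       749.9439
  5       193.75       185.9519       929.7594
  6       193.75       184.4303     1,106.5819
  7       193.75       182.9212     1,280.4486
  8     5,193.75     4,863.3463    38,906.7705
  Σ                  6,175.9253    44,113.9516
P = 6,175.9253; Macaulay duration = 44,113.9516 / 6,175.9253 = 7.14289 half-year periods = 3.57144 years.
Modified duration = D_Mac / (1 + y) = 3.57144 / 1.00825 = 3.54222 years.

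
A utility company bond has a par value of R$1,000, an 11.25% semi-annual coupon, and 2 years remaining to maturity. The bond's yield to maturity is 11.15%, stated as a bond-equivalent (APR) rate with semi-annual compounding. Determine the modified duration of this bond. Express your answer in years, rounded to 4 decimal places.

1.7485 years

Periodic yield y = 0.05575. First find Macaulay duration:
  t   CF        PV=CF/(1+0.05575)^t    t·PV
  1        56.25        53.2797        53.2797
  2        56.25        50.4662       100.9323
  3        56.25        47.8013       143.4038
  4     1,056.25       850.2025     3,400.8099
  Σ                  1,001.7495     3,698.4256
P = 1,001.7495; Macaulay duration = 3,698.4256 / 1,001.7495 = 3.69197 half-year periods = 1.84598 years.
Modified duration = D_Mac / (1 + y) = 1.84598 / 1.05575 = 1.74850 years.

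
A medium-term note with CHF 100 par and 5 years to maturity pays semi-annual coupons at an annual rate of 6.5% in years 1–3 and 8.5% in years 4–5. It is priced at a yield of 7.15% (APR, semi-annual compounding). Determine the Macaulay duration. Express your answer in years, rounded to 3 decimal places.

4.334 years

Periodic yield y = 0.03575. Discount each cash flow and weight by its period:
  t   CF        PV=CF/(1+0.03575)^t    t·PV
  1         3.25         3.1378         3.1378
  2         3.25         3.0295         6.0590
  3         3.25         2.9250         8.7749
  4         3.25         2.8240        11.2960
  5         3.25         2.7265        13.6326
  6         3.25         2.6324        15.7945
  7         4.25         3.3236        23.2650
  8         4.25         3.2088        25.6708
  9         4.25         3.0981        27.8828
  10      104.25        73.3714       733.7137
  Σ                    100.2771       869.2271
Price P = Σ PV = 100.2771.
Macaulay duration = Σ(t·PV) / P = 869.2271 / 100.2771 = 8.66825 half-year periods.
In years: 8.66825 / 2 = 4.33413 years.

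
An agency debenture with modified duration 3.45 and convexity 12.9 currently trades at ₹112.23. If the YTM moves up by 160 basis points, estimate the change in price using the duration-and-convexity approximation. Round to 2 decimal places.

-₹6.01

Duration effect: -D_mod·Δy = -3.45 × (+0.016) = -0.055200
Convexity effect: ½·C·(Δy)² = 0.5 × 12.9 × (0.016)² = +0.0016512
ΔP/P ≈ -0.055200 + 0.0016512 = -0.0535488
ΔP ≈ 112.23 × (-0.0535488) = -6.009781824.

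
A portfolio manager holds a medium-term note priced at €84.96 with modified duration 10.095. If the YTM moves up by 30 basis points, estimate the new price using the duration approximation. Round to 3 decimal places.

€82.387

Duration approximation: ΔP/P ≈ -D_mod · Δy = -10.095 × (+0.003) = -0.030285.
New price ≈ 84.96 × (1 - 0.030285) = 82.3869864.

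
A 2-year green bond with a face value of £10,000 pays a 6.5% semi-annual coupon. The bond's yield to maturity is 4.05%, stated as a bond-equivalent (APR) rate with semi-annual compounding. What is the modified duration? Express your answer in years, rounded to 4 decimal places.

Periodic yield y = 0.02025. First find Macaulay duration:
  t   CF        PV=CF/(1+0.02025)^t    t·PV
  1       325.00       318.5494       318.5494
  2       325.00       312.2268       624.4536
  3       325.00       306.0297       918.0890
  4    10,325.00     9,529.3581    38,117.4323
  Σ                 10,466.1639    39,978.5243
P = 10,466.1639; Macaulay duration = 39,978.5243 / 10,466.1639 = 3.81979 half-year periods = 1.90989 years.
Modified duration = D_Mac / (1 + y) = 1.90989 / 1.02025 = 1.87199 years.

1.8720 years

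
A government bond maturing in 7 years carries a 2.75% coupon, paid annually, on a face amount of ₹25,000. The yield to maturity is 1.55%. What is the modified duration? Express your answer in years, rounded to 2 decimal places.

6.39 years

Periodic yield y = 0.0155. First find Macaulay duration:
  t   CF        PV=CF/(1+0.0155)^t    t·PV
  1       687.50       677.0064       677.0064
  2       687.50       666.6730     1,333.3459
  3       687.50       656.4973     1,969.4918
  4       687.50       646.4769     2,585.9075
  5       687.50       636.6094     3,183.0471
  6       687.50       626.8926     3,761.3555
  7    25,687.50    23,065.4719   161,458.3036
  Σ                 26,975.6275   174,968.4578
P = 26,975.6275; Macaulay duration = 174,968.4578 / 26,975.6275 = 6.48617 years.
Modified duration = D_Mac / (1 + y) = 6.48617 / 1.0155 = 6.38717 years.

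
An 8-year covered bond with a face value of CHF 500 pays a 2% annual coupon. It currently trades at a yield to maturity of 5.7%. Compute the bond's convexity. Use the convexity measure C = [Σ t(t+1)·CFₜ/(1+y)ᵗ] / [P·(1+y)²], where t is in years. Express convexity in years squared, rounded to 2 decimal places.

57.87

With y = 0.057:
  t   CF        PV=CF/(1+0.057)^t    t·PV        t(t+1)·PV
  1        10.00         9.4607         9.4607          18.9215
  2        10.00         8.9506        17.9011          53.7033
  3        10.00         8.4679        25.4037         101.6146
  4        10.00         8.0112        32.0450         160.2249
  5        10.00         7.5792        37.8961         227.3769
  6        10.00         7.1705        43.0231         301.1614
  7        10.00         6.7838        47.4868         379.8946
  8       510.00       327.3183     2,618.5463      23,566.9171
  Σ                    383.7423     2,831.7629      24,809.8144
P = 383.7423.
Convexity = Σ t(t+1)·PV / [P·(1+y)²] = 24,809.8144 / (383.7423 × 1.117249) = 57.86739.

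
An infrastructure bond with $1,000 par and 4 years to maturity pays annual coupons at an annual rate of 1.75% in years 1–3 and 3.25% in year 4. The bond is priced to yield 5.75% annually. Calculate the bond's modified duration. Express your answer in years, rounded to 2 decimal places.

Periodic yield y = 0.0575. First find Macaulay duration:
  t   CF        PV=CF/(1+0.0575)^t    t·PV
  1        17.50        16.5485        16.5485
  2        17.50        15.6487        31.2973
  3        17.50        14.7978        44.3934
  4     1,032.50       825.5979     3,302.3914
  Σ                    872.5928     3,394.6306
P = 872.5928; Macaulay duration = 3,394.6306 / 872.5928 = 3.89028 years.
Modified duration = D_Mac / (1 + y) = 3.89028 / 1.0575 = 3.67875 years.

3.68 years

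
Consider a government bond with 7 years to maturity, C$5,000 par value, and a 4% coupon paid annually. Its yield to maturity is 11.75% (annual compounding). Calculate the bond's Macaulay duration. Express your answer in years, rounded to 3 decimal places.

Periodic yield y = 0.1175. Discount each cash flow and weight by its year:
  t   CF        PV=CF/(1+0.1175)^t    t·PV
  1       200.00       178.9709       178.9709
  2       200.00       160.1529       320.3059
  3       200.00       143.3136       429.9408
  4       200.00       128.2448       512.9793
  5       200.00       114.7605       573.8024
  6       200.00       102.6939       616.1636
  7     5,200.00     2,389.2997    16,725.0976
  Σ                  3,217.4364    19,357.2605
Price P = Σ PV = 3,217.4364.
Macaulay duration = Σ(t·PV) / P = 19,357.2605 / 3,217.4364 = 6.01636 years.

6.016 years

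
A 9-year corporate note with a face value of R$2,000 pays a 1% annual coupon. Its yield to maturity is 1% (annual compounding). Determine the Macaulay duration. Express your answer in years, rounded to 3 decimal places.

Periodic yield y = 0.01. Discount each cash flow and weight by its year:
  t   CF        PV=CF/(1+0.01)^t    t·PV
  1        20.00        19.8020        19.8020
  2        20.00        19.6059        39.2118
  3        20.00        19.4118        58.2354
  4        20.00        19.2196        76.8784
  5        20.00        19.0293        95.1466
  6        20.00        18.8409       113.0454
  7        20.00        18.6544       130.5805
  8        20.00        18.4697       147.7573
  9     2,020.00     1,846.9664    16,622.6980
  Σ                  2,000.0000    17,303.3555
Price P = Σ PV = 2,000.0000.
Macaulay duration = Σ(t·PV) / P = 17,303.3555 / 2,000.0000 = 8.65168 years.

8.652 years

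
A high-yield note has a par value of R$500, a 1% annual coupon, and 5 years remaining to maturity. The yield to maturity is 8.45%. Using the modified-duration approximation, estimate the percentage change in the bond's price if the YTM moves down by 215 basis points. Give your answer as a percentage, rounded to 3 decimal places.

+9.673%

Periodic yield y = 0.0845. Modified duration first:
  t   CF        PV=CF/(1+0.0845)^t    t·PV
  1         5.00         4.6104         4.6104
  2         5.00         4.2512         8.5024
  3         5.00         3.9200        11.7599
  4         5.00         3.6145        14.4581
  5       505.00       336.6229     1,683.1143
  Σ                    353.0190     1,722.4451
P = 353.0190; D_Mac = 4.87919 yrs; D_mod = 4.87919/(1+0.0845) = 4.49902 yrs.
ΔP/P ≈ -D_mod · Δy = -4.49902 × (-0.0215) = +0.096729 = +9.6729%.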